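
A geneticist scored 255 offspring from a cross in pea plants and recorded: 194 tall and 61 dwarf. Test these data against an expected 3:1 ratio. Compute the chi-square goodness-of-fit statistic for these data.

Under the 3:1 hypothesis (Σ ratio = 4, N = 255):
  tall: 255 × 3/4 = 191.25
  dwarf: 255 × 1/4 = 63.75
χ² = Σ (O − E)² / E
  tall: (194 − 191.25)² / 191.25 = 0.0395
  dwarf: (61 − 63.75)² / 63.75 = 0.1186
χ² = 0.0395 + 0.1186 = 0.1581 ≈ 0.158

0.158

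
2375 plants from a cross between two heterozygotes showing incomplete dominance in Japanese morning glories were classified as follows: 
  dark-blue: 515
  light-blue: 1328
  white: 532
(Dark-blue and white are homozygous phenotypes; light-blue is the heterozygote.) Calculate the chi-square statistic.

33.490

With incomplete dominance, a heterozygote × heterozygote cross gives a 1:2:1 phenotypic ratio.
Expected counts for N = 2375 under a 1:2:1 ratio (total parts = 4):
  dark-blue: 2375 × 1/4 = 593.75
  light-blue: 2375 × 2/4 = 1187.5
  white: 2375 × 1/4 = 593.75
χ² = Σ (O − E)² / E
  dark-blue: (515 − 593.75)² / 593.75 = 10.4447
  light-blue: (1328 − 1187.5)² / 1187.5 = 16.6234
  white: (532 − 593.75)² / 593.75 = 6.4220
χ² = 10.4447 + 16.6234 + 6.4220 = 33.4901 ≈ 33.490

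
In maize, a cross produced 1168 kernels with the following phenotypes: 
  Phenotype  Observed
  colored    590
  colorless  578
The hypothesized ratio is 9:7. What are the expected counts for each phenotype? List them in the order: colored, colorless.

The 9:7 ratio has 16 parts, so with N = 1168 the expected counts are:
  colored: 1168 × 9/16 = 657
  colorless: 1168 × 7/16 = 511

657, 511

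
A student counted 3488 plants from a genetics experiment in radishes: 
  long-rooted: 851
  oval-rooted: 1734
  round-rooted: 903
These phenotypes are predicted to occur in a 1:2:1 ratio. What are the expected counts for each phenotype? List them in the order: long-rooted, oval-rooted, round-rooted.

Expected counts for N = 3488 under a 1:2:1 ratio (total parts = 4):
  long-rooted: 3488 × 1/4 = 872
  oval-rooted: 3488 × 2/4 = 1744
  round-rooted: 3488 × 1/4 = 872

872, 1744, 872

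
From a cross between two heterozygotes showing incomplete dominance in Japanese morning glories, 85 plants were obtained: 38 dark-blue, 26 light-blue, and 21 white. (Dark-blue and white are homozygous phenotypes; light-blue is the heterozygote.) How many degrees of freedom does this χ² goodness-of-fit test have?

With incomplete dominance, a heterozygote × heterozygote cross gives a 1:2:1 phenotypic ratio.
A goodness-of-fit test with 3 phenotype classes has df = 3 − 1 = 2.

2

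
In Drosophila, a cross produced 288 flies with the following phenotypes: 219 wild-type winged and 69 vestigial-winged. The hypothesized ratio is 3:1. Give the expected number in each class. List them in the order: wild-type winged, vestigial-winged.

216, 72

Total ratio parts = 4. Expected numbers out of 288:
  wild-type winged: 288 × 3/4 = 216
  vestigial-winged: 288 × 1/4 = 72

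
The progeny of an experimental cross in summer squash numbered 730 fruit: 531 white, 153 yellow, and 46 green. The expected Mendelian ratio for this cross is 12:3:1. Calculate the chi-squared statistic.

Total ratio parts = 16. Expected numbers out of 730:
  white: 730 × 12/16 = 547.5
  yellow: 730 × 3/16 = 136.875
  green: 730 × 1/16 = 45.625
χ² = Σ (O − E)² / E
  white: (531 − 547.5)² / 547.5 = 0.4973
  yellow: (153 − 136.875)² / 136.875 = 1.8997
  green: (46 − 45.625)² / 45.625 = 0.0031
χ² = 0.4973 + 1.8997 + 0.0031 = 2.4001 ≈ 2.400

2.400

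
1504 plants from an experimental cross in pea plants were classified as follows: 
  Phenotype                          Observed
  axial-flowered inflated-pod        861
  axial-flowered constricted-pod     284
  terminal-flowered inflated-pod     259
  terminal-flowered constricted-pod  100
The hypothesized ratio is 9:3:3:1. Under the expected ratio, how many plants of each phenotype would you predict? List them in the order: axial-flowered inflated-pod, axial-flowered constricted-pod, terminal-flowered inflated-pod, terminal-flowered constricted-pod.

The 9:3:3:1 ratio has 16 parts, so with N = 1504 the expected counts are:
  axial-flowered inflated-pod: 1504 × 9/16 = 846
  axial-flowered constricted-pod: 1504 × 3/16 = 282
  terminal-flowered inflated-pod: 1504 × 3/16 = 282
  terminal-flowered constricted-pod: 1504 × 1/16 = 94

846, 282, 282, 94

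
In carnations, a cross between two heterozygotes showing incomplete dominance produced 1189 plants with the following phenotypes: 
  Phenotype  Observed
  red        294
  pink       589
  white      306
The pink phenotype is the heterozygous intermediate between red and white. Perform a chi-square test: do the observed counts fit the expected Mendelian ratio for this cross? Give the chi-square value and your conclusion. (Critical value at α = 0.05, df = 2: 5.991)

With incomplete dominance, a heterozygote × heterozygote cross gives a 1:2:1 phenotypic ratio.
The 1:2:1 ratio has 4 parts, so with N = 1189 the expected counts are:
  red: 1189 × 1/4 = 297.25
  pink: 1189 × 2/4 = 594.5
  white: 1189 × 1/4 = 297.25
χ² = Σ (O − E)² / E
  red: (294 − 297.25)² / 297.25 = 0.0355
  pink: (589 − 594.5)² / 594.5 = 0.0509
  white: (306 − 297.25)² / 297.25 = 0.2576
χ² = 0.0355 + 0.0509 + 0.2576 = 0.344
Degrees of freedom = 3 − 1 = 2; critical value at α = 0.05 is 5.991.
Since 0.344 < 5.991, we fail to reject the null hypothesis — the data are consistent with the 1:2:1 ratio.

0.344; consistent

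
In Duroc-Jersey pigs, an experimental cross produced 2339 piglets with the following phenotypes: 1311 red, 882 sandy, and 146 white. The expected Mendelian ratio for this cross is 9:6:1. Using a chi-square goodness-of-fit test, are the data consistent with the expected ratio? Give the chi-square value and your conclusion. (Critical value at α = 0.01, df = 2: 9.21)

The 9:6:1 ratio has 16 parts, so with N = 2339 the expected counts are:
  red: 2339 × 9/16 = 1315.6875
  sandy: 2339 × 6/16 = 877.125
  white: 2339 × 1/16 = 146.1875
χ² = Σ (O − E)² / E
  red: (1311 − 1315.6875)² / 1315.6875 = 0.0167
  sandy: (882 − 877.125)² / 877.125 = 0.0271
  white: (146 − 146.1875)² / 146.1875 = 0.0002
χ² = 0.0167 + 0.0271 + 0.0002 = 0.044
Degrees of freedom = 3 − 1 = 2; critical value at α = 0.01 is 9.21.
Since 0.044 < 9.21, we fail to reject the null hypothesis — the data are consistent with the 9:6:1 ratio.

0.044; consistent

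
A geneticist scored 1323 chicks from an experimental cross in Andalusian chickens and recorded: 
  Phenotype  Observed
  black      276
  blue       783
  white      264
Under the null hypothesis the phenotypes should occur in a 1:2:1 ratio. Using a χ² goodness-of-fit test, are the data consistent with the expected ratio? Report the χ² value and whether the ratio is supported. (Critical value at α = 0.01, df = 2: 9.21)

44.850; not consistent

Under the 1:2:1 hypothesis (Σ ratio = 4, N = 1323):
  black: 1323 × 1/4 = 330.75
  blue: 1323 × 2/4 = 661.5
  white: 1323 × 1/4 = 330.75
χ² = Σ (O − E)² / E
  black: (276 − 330.75)² / 330.75 = 9.0629
  blue: (783 − 661.5)² / 661.5 = 22.3163
  white: (264 − 330.75)² / 330.75 = 13.4711
χ² = 9.0629 + 22.3163 + 13.4711 = 44.8503 ≈ 44.850
Degrees of freedom = 3 − 1 = 2; critical value at α = 0.01 is 9.21.
Since 44.850 > 9.21, we reject the null hypothesis — the data do not fit the 1:2:1 ratio.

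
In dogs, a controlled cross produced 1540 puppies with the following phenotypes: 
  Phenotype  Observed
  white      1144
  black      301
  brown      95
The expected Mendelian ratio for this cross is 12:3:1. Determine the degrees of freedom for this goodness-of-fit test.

A goodness-of-fit test with 3 phenotype classes has df = 3 − 1 = 2.

2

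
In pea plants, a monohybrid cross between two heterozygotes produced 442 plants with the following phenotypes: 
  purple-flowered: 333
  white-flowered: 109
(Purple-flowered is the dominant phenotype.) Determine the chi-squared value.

For a monohybrid cross between heterozygotes with complete dominance, the expected phenotypic ratio is 3:1.
Total ratio parts = 4. Expected numbers out of 442:
  purple-flowered: 442 × 3/4 = 331.5
  white-flowered: 442 × 1/4 = 110.5
χ² = Σ (O − E)² / E
  purple-flowered: (333 − 331.5)² / 331.5 = 0.0068
  white-flowered: (109 − 110.5)² / 110.5 = 0.0204
χ² = 0.0068 + 0.0204 = 0.0272 ≈ 0.027

0.027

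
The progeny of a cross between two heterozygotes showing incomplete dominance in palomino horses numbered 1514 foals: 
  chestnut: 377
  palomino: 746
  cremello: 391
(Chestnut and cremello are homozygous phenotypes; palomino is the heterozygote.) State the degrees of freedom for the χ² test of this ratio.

2

With incomplete dominance, a heterozygote × heterozygote cross gives a 1:2:1 phenotypic ratio.
A goodness-of-fit test with 3 phenotype classes has df = 3 − 1 = 2.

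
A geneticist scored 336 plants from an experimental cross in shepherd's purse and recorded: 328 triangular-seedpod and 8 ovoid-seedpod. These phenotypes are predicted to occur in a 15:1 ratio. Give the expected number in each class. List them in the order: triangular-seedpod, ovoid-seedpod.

315, 21

Under the 15:1 hypothesis (Σ ratio = 16, N = 336):
  triangular-seedpod: 336 × 15/16 = 315
  ovoid-seedpod: 336 × 1/16 = 21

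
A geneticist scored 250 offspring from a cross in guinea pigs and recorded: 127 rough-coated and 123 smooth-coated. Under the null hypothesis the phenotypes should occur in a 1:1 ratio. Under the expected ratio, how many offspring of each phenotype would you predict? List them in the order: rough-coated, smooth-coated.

125, 125

Under the 1:1 hypothesis (Σ ratio = 2, N = 250):
  rough-coated: 250 × 1/2 = 125
  smooth-coated: 250 × 1/2 = 125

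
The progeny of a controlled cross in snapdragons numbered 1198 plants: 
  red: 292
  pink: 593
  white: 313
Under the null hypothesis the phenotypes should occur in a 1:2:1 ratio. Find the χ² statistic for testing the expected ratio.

Expected counts for N = 1198 under a 1:2:1 ratio (total parts = 4):
  red: 1198 × 1/4 = 299.5
  pink: 1198 × 2/4 = 599
  white: 1198 × 1/4 = 299.5
χ² = Σ (O − E)² / E
  red: (292 − 299.5)² / 299.5 = 0.1878
  pink: (593 − 599)² / 599 = 0.0601
  white: (313 − 299.5)² / 299.5 = 0.6085
χ² = 0.1878 + 0.0601 + 0.6085 = 0.8564 ≈ 0.856

0.856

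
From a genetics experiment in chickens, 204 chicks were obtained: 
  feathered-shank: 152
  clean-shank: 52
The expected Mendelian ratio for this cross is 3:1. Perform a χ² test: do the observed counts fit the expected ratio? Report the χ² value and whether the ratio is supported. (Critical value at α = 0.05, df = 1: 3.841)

0.026; consistent

Expected counts for N = 204 under a 3:1 ratio (total parts = 4):
  feathered-shank: 204 × 3/4 = 153
  clean-shank: 204 × 1/4 = 51
χ² = Σ (O − E)² / E
  feathered-shank: (152 − 153)² / 153 = 0.0065
  clean-shank: (52 − 51)² / 51 = 0.0196
χ² = 0.0065 + 0.0196 = 0.0261 ≈ 0.026
Degrees of freedom = 2 − 1 = 1; critical value at α = 0.05 is 3.841.
Since 0.026 < 3.841, we fail to reject the null hypothesis — the data are consistent with the 3:1 ratio.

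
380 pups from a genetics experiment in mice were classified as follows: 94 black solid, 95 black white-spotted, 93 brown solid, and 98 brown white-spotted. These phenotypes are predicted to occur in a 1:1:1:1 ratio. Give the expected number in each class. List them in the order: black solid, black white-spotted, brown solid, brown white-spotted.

95, 95, 95, 95

The 1:1:1:1 ratio has 4 parts, so with N = 380 the expected counts are:
  black solid: 380 × 1/4 = 95
  black white-spotted: 380 × 1/4 = 95
  brown solid: 380 × 1/4 = 95
  brown white-spotted: 380 × 1/4 = 95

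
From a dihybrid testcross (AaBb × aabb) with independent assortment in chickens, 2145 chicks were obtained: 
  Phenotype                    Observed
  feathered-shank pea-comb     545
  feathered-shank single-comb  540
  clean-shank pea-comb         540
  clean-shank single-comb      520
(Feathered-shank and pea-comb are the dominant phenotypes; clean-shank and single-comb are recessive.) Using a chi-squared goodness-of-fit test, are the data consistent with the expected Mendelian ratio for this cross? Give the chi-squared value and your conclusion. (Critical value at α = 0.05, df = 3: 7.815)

0.688; consistent

A dihybrid testcross with independent assortment gives a 1:1:1:1 ratio.
Total ratio parts = 4. Expected numbers out of 2145:
  feathered-shank pea-comb: 2145 × 1/4 = 536.25
  feathered-shank single-comb: 2145 × 1/4 = 536.25
  clean-shank pea-comb: 2145 × 1/4 = 536.25
  clean-shank single-comb: 2145 × 1/4 = 536.25
χ² = Σ (O − E)² / E
  feathered-shank pea-comb: (545 − 536.25)² / 536.25 = 0.1428
  feathered-shank single-comb: (540 − 536.25)² / 536.25 = 0.0262
  clean-shank pea-comb: (540 − 536.25)² / 536.25 = 0.0262
  clean-shank single-comb: (520 − 536.25)² / 536.25 = 0.4924
χ² = 0.1428 + 0.0262 + 0.0262 + 0.4924 = 0.6876 ≈ 0.688
Degrees of freedom = 4 − 1 = 3; critical value at α = 0.05 is 7.815.
Since 0.688 < 7.815, we fail to reject the null hypothesis — the data are consistent with the 1:1:1:1 ratio.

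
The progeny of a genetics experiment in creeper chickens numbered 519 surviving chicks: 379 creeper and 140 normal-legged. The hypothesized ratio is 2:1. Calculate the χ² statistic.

Total ratio parts = 3. Expected numbers out of 519:
  creeper: 519 × 2/3 = 346
  normal-legged: 519 × 1/3 = 173
χ² = Σ (O − E)² / E
  creeper: (379 − 346)² / 346 = 3.1474
  normal-legged: (140 − 173)² / 173 = 6.2948
χ² = 3.1474 + 6.2948 = 9.4422 ≈ 9.442

9.442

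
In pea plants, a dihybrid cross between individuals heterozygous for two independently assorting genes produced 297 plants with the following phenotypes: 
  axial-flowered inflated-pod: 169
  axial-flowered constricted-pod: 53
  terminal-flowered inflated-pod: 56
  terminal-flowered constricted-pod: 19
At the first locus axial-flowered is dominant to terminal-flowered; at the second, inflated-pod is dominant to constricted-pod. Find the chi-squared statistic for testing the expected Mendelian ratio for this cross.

A dihybrid F₂ with independent assortment and complete dominance at both loci gives a 9:3:3:1 phenotypic ratio.
Expected counts for N = 297 under a 9:3:3:1 ratio (total parts = 16):
  axial-flowered inflated-pod: 297 × 9/16 = 167.0625
  axial-flowered constricted-pod: 297 × 3/16 = 55.6875
  terminal-flowered inflated-pod: 297 × 3/16 = 55.6875
  terminal-flowered constricted-pod: 297 × 1/16 = 18.5625
χ² = Σ (O − E)² / E
  axial-flowered inflated-pod: (169 − 167.0625)² / 167.0625 = 0.0225
  axial-flowered constricted-pod: (53 − 55.6875)² / 55.6875 = 0.1297
  terminal-flowered inflated-pod: (56 − 55.6875)² / 55.6875 = 0.0018
  terminal-flowered constricted-pod: (19 − 18.5625)² / 18.5625 = 0.0103
χ² = 0.0225 + 0.1297 + 0.0018 + 0.0103 = 0.1643 ≈ 0.164

0.164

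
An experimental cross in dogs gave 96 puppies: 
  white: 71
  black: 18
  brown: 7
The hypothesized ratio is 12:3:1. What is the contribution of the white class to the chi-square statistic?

0.014

Expected counts for N = 96 under a 12:3:1 ratio (total parts = 16):
  white: 96 × 12/16 = 72
  black: 96 × 3/16 = 18
  brown: 96 × 1/16 = 6
Contribution of white: (71 − 72)² / 72 = 0.0139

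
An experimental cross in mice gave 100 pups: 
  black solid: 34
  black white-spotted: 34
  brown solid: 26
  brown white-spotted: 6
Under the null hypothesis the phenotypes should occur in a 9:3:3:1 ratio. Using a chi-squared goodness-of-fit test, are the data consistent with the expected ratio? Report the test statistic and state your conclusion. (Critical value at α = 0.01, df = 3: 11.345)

The 9:3:3:1 ratio has 16 parts, so with N = 100 the expected counts are:
  black solid: 100 × 9/16 = 56.25
  black white-spotted: 100 × 3/16 = 18.75
  brown solid: 100 × 3/16 = 18.75
  brown white-spotted: 100 × 1/16 = 6.25
χ² = Σ (O − E)² / E
  black solid: (34 − 56.25)² / 56.25 = 8.8011
  black white-spotted: (34 − 18.75)² / 18.75 = 12.4033
  brown solid: (26 − 18.75)² / 18.75 = 2.8033
  brown white-spotted: (6 − 6.25)² / 6.25 = 0.0100
χ² = 8.8011 + 12.4033 + 2.8033 + 0.0100 = 24.0177 ≈ 24.018
Degrees of freedom = 4 − 1 = 3; critical value at α = 0.01 is 11.345.
Since 24.018 > 11.345, we reject the null hypothesis — the data do not fit the 9:3:3:1 ratio.

24.018; not consistent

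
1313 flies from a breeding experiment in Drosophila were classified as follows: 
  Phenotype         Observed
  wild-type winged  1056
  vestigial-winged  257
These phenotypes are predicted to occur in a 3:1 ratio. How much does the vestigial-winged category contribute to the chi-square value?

Total ratio parts = 4. Expected numbers out of 1313:
  wild-type winged: 1313 × 3/4 = 984.75
  vestigial-winged: 1313 × 1/4 = 328.25
Contribution of vestigial-winged: (257 − 328.25)² / 328.25 = 15.4655

15.466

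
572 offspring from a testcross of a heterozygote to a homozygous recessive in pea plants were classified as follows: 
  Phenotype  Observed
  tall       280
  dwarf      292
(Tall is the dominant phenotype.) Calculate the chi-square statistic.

0.252

A testcross of a heterozygote (Aa × aa) gives a 1:1 phenotypic ratio.
Expected counts for N = 572 under a 1:1 ratio (total parts = 2):
  tall: 572 × 1/2 = 286
  dwarf: 572 × 1/2 = 286
χ² = Σ (O − E)² / E
  tall: (280 − 286)² / 286 = 0.1259
  dwarf: (292 − 286)² / 286 = 0.1259
χ² = 0.1259 + 0.1259 = 0.2518 ≈ 0.252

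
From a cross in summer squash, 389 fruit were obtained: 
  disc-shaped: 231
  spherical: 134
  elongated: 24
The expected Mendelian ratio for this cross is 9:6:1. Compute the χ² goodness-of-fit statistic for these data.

Expected counts for N = 389 under a 9:6:1 ratio (total parts = 16):
  disc-shaped: 389 × 9/16 = 218.8125
  spherical: 389 × 6/16 = 145.875
  elongated: 389 × 1/16 = 24.3125
χ² = Σ (O − E)² / E
  disc-shaped: (231 − 218.8125)² / 218.8125 = 0.6788
  spherical: (134 − 145.875)² / 145.875 = 0.9667
  elongated: (24 − 24.3125)² / 24.3125 = 0.0040
χ² = 0.6788 + 0.9667 + 0.0040 = 1.6495 ≈ 1.650

1.650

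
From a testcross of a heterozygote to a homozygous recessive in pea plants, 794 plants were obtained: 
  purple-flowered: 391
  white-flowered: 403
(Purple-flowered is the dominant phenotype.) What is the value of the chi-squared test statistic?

0.181

A testcross of a heterozygote (Aa × aa) gives a 1:1 phenotypic ratio.
Expected counts for N = 794 under a 1:1 ratio (total parts = 2):
  purple-flowered: 794 × 1/2 = 397
  white-flowered: 794 × 1/2 = 397
χ² = Σ (O − E)² / E
  purple-flowered: (391 − 397)² / 397 = 0.0907
  white-flowered: (403 − 397)² / 397 = 0.0907
χ² = 0.0907 + 0.0907 = 0.1814 ≈ 0.181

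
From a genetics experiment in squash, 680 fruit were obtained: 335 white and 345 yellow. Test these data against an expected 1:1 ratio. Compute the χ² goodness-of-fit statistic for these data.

0.147

The 1:1 ratio has 2 parts, so with N = 680 the expected counts are:
  white: 680 × 1/2 = 340
  yellow: 680 × 1/2 = 340
χ² = Σ (O − E)² / E
  white: (335 − 340)² / 340 = 0.0735
  yellow: (345 − 340)² / 340 = 0.0735
χ² = 0.0735 + 0.0735 = 0.147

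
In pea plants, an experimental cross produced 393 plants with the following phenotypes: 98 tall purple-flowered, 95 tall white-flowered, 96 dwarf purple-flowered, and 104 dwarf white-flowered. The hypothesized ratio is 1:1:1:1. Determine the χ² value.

Expected counts for N = 393 under a 1:1:1:1 ratio (total parts = 4):
  tall purple-flowered: 393 × 1/4 = 98.25
  tall white-flowered: 393 × 1/4 = 98.25
  dwarf purple-flowered: 393 × 1/4 = 98.25
  dwarf white-flowered: 393 × 1/4 = 98.25
χ² = Σ (O − E)² / E
  tall purple-flowered: (98 − 98.25)² / 98.25 = 0.0006
  tall white-flowered: (95 − 98.25)² / 98.25 = 0.1075
  dwarf purple-flowered: (96 − 98.25)² / 98.25 = 0.0515
  dwarf white-flowered: (104 − 98.25)² / 98.25 = 0.3365
χ² = 0.0006 + 0.1075 + 0.0515 + 0.3365 = 0.4961 ≈ 0.496

0.496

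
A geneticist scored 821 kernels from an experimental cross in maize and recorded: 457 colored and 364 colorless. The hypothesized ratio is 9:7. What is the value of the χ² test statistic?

Expected counts for N = 821 under a 9:7 ratio (total parts = 16):
  colored: 821 × 9/16 = 461.8125
  colorless: 821 × 7/16 = 359.1875
χ² = Σ (O − E)² / E
  colored: (457 − 461.8125)² / 461.8125 = 0.0502
  colorless: (364 − 359.1875)² / 359.1875 = 0.0645
χ² = 0.0502 + 0.0645 = 0.1147 ≈ 0.115

0.115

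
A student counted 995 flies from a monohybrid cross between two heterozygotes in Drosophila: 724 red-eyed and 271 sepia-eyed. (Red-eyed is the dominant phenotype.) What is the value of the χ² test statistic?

For a monohybrid cross between heterozygotes with complete dominance, the expected phenotypic ratio is 3:1.
Total ratio parts = 4. Expected numbers out of 995:
  red-eyed: 995 × 3/4 = 746.25
  sepia-eyed: 995 × 1/4 = 248.75
χ² = Σ (O − E)² / E
  red-eyed: (724 − 746.25)² / 746.25 = 0.6634
  sepia-eyed: (271 − 248.75)² / 248.75 = 1.9902
χ² = 0.6634 + 1.9902 = 2.6536 ≈ 2.654

2.654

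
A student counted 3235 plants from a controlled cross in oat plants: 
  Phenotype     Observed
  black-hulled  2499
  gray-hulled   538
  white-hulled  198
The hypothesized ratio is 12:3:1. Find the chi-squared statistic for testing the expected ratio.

10.018

Under the 12:3:1 hypothesis (Σ ratio = 16, N = 3235):
  black-hulled: 3235 × 12/16 = 2426.25
  gray-hulled: 3235 × 3/16 = 606.5625
  white-hulled: 3235 × 1/16 = 202.1875
χ² = Σ (O − E)² / E
  black-hulled: (2499 − 2426.25)² / 2426.25 = 2.1814
  gray-hulled: (538 − 606.5625)² / 606.5625 = 7.7499
  white-hulled: (198 − 202.1875)² / 202.1875 = 0.0867
χ² = 2.1814 + 7.7499 + 0.0867 = 10.018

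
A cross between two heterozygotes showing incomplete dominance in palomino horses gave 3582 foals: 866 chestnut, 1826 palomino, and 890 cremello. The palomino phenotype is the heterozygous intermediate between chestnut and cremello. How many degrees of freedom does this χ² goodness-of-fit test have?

With incomplete dominance, a heterozygote × heterozygote cross gives a 1:2:1 phenotypic ratio.
A goodness-of-fit test with 3 phenotype classes has df = 3 − 1 = 2.

2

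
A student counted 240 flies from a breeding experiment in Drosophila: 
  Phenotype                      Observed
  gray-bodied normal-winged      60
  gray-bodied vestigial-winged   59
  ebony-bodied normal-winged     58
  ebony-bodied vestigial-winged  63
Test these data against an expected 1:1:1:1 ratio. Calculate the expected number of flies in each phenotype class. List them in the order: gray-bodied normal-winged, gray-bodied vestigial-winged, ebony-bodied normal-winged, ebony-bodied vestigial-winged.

60, 60, 60, 60

The 1:1:1:1 ratio has 4 parts, so with N = 240 the expected counts are:
  gray-bodied normal-winged: 240 × 1/4 = 60
  gray-bodied vestigial-winged: 240 × 1/4 = 60
  ebony-bodied normal-winged: 240 × 1/4 = 60
  ebony-bodied vestigial-winged: 240 × 1/4 = 60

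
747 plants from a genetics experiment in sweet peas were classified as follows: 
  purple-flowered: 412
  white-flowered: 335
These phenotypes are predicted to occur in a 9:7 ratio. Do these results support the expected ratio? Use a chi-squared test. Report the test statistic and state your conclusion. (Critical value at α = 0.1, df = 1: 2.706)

0.365; consistent

Under the 9:7 hypothesis (Σ ratio = 16, N = 747):
  purple-flowered: 747 × 9/16 = 420.1875
  white-flowered: 747 × 7/16 = 326.8125
χ² = Σ (O − E)² / E
  purple-flowered: (412 − 420.1875)² / 420.1875 = 0.1595
  white-flowered: (335 − 326.8125)² / 326.8125 = 0.2051
χ² = 0.1595 + 0.2051 = 0.3646 ≈ 0.365
Degrees of freedom = 2 − 1 = 1; critical value at α = 0.1 is 2.706.
Since 0.365 < 2.706, we fail to reject the null hypothesis — the data are consistent with the 9:7 ratio.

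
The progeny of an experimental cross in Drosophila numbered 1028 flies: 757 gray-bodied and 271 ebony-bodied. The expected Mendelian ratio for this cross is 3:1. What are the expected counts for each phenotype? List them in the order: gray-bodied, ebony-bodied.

771, 257

Expected counts for N = 1028 under a 3:1 ratio (total parts = 4):
  gray-bodied: 1028 × 3/4 = 771
  ebony-bodied: 1028 × 1/4 = 257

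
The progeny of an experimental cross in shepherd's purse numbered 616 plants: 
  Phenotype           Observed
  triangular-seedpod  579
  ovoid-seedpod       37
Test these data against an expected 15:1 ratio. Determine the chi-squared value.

Total ratio parts = 16. Expected numbers out of 616:
  triangular-seedpod: 616 × 15/16 = 577.5
  ovoid-seedpod: 616 × 1/16 = 38.5
χ² = Σ (O − E)² / E
  triangular-seedpod: (579 − 577.5)² / 577.5 = 0.0039
  ovoid-seedpod: (37 − 38.5)² / 38.5 = 0.0584
χ² = 0.0039 + 0.0584 = 0.0623 ≈ 0.062

0.062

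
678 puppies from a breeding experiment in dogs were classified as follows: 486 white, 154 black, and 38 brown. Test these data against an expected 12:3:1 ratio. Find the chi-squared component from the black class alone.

Expected counts for N = 678 under a 12:3:1 ratio (total parts = 16):
  white: 678 × 12/16 = 508.5
  black: 678 × 3/16 = 127.125
  brown: 678 × 1/16 = 42.375
Contribution of black: (154 − 127.125)² / 127.125 = 5.6815

5.682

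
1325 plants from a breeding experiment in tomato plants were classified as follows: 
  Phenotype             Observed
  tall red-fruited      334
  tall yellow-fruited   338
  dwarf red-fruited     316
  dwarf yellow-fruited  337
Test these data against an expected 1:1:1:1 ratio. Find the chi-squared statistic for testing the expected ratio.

The 1:1:1:1 ratio has 4 parts, so with N = 1325 the expected counts are:
  tall red-fruited: 1325 × 1/4 = 331.25
  tall yellow-fruited: 1325 × 1/4 = 331.25
  dwarf red-fruited: 1325 × 1/4 = 331.25
  dwarf yellow-fruited: 1325 × 1/4 = 331.25
χ² = Σ (O − E)² / E
  tall red-fruited: (334 − 331.25)² / 331.25 = 0.0228
  tall yellow-fruited: (338 − 331.25)² / 331.25 = 0.1375
  dwarf red-fruited: (316 − 331.25)² / 331.25 = 0.7021
  dwarf yellow-fruited: (337 − 331.25)² / 331.25 = 0.0998
χ² = 0.0228 + 0.1375 + 0.7021 + 0.0998 = 0.9622 ≈ 0.962

0.962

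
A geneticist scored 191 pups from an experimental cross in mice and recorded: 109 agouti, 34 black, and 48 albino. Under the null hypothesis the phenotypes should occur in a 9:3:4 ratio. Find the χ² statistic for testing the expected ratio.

0.116

Under the 9:3:4 hypothesis (Σ ratio = 16, N = 191):
  agouti: 191 × 9/16 = 107.4375
  black: 191 × 3/16 = 35.8125
  albino: 191 × 4/16 = 47.75
χ² = Σ (O − E)² / E
  agouti: (109 − 107.4375)² / 107.4375 = 0.0227
  black: (34 − 35.8125)² / 35.8125 = 0.0917
  albino: (48 − 47.75)² / 47.75 = 0.0013
χ² = 0.0227 + 0.0917 + 0.0013 = 0.1157 ≈ 0.116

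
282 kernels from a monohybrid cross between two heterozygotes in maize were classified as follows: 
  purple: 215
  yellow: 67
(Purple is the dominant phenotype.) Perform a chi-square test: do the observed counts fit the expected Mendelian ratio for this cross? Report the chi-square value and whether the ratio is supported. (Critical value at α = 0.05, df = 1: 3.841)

0.232; consistent

For a monohybrid cross between heterozygotes with complete dominance, the expected phenotypic ratio is 3:1.
Total ratio parts = 4. Expected numbers out of 282:
  purple: 282 × 3/4 = 211.5
  yellow: 282 × 1/4 = 70.5
χ² = Σ (O − E)² / E
  purple: (215 − 211.5)² / 211.5 = 0.0579
  yellow: (67 − 70.5)² / 70.5 = 0.1738
χ² = 0.0579 + 0.1738 = 0.2317 ≈ 0.232
Degrees of freedom = 2 − 1 = 1; critical value at α = 0.05 is 3.841.
Since 0.232 < 3.841, we fail to reject the null hypothesis — the data are consistent with the 3:1 ratio.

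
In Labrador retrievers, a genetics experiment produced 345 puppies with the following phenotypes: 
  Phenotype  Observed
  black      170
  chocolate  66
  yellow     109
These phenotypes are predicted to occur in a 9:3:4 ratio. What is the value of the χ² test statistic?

The 9:3:4 ratio has 16 parts, so with N = 345 the expected counts are:
  black: 345 × 9/16 = 194.0625
  chocolate: 345 × 3/16 = 64.6875
  yellow: 345 × 4/16 = 86.25
χ² = Σ (O − E)² / E
  black: (170 − 194.0625)² / 194.0625 = 2.9836
  chocolate: (66 − 64.6875)² / 64.6875 = 0.0266
  yellow: (109 − 86.25)² / 86.25 = 6.0007
χ² = 2.9836 + 0.0266 + 6.0007 = 9.0109 ≈ 9.011

9.011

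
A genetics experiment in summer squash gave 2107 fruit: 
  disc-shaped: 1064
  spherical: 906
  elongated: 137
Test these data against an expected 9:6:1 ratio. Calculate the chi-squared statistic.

29.599

Expected counts for N = 2107 under a 9:6:1 ratio (total parts = 16):
  disc-shaped: 2107 × 9/16 = 1185.1875
  spherical: 2107 × 6/16 = 790.125
  elongated: 2107 × 1/16 = 131.6875
χ² = Σ (O − E)² / E
  disc-shaped: (1064 − 1185.1875)² / 1185.1875 = 12.3916
  spherical: (906 − 790.125)² / 790.125 = 16.9935
  elongated: (137 − 131.6875)² / 131.6875 = 0.2143
χ² = 12.3916 + 16.9935 + 0.2143 = 29.5994 ≈ 29.599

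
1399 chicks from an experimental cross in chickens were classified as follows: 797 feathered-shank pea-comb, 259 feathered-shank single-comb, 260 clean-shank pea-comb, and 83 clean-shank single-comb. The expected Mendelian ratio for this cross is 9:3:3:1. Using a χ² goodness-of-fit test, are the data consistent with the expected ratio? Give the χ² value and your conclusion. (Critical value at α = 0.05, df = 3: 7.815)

The 9:3:3:1 ratio has 16 parts, so with N = 1399 the expected counts are:
  feathered-shank pea-comb: 1399 × 9/16 = 786.9375
  feathered-shank single-comb: 1399 × 3/16 = 262.3125
  clean-shank pea-comb: 1399 × 3/16 = 262.3125
  clean-shank single-comb: 1399 × 1/16 = 87.4375
χ² = Σ (O − E)² / E
  feathered-shank pea-comb: (797 − 786.9375)² / 786.9375 = 0.1287
  feathered-shank single-comb: (259 − 262.3125)² / 262.3125 = 0.0418
  clean-shank pea-comb: (260 − 262.3125)² / 262.3125 = 0.0204
  clean-shank single-comb: (83 − 87.4375)² / 87.4375 = 0.2252
χ² = 0.1287 + 0.0418 + 0.0204 + 0.2252 = 0.4161 ≈ 0.416
Degrees of freedom = 4 − 1 = 3; critical value at α = 0.05 is 7.815.
Since 0.416 < 7.815, we fail to reject the null hypothesis — the data are consistent with the 9:3:3:1 ratio.

0.416; consistent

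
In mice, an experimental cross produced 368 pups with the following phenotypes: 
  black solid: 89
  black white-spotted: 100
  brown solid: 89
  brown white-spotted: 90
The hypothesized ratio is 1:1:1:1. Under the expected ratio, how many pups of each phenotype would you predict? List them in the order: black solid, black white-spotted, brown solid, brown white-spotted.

Expected counts for N = 368 under a 1:1:1:1 ratio (total parts = 4):
  black solid: 368 × 1/4 = 92
  black white-spotted: 368 × 1/4 = 92
  brown solid: 368 × 1/4 = 92
  brown white-spotted: 368 × 1/4 = 92

92, 92, 92, 92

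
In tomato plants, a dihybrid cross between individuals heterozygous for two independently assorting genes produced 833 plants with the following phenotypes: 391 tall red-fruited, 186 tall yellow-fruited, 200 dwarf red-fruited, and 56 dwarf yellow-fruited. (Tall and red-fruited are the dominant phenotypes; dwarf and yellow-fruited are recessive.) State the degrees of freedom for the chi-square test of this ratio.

A dihybrid F₂ with independent assortment and complete dominance at both loci gives a 9:3:3:1 phenotypic ratio.
A goodness-of-fit test with 4 phenotype classes has df = 4 − 1 = 3.

3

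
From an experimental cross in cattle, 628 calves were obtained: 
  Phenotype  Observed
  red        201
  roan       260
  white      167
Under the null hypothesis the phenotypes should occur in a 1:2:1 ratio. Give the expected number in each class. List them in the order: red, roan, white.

Expected counts for N = 628 under a 1:2:1 ratio (total parts = 4):
  red: 628 × 1/4 = 157
  roan: 628 × 2/4 = 314
  white: 628 × 1/4 = 157

157, 314, 157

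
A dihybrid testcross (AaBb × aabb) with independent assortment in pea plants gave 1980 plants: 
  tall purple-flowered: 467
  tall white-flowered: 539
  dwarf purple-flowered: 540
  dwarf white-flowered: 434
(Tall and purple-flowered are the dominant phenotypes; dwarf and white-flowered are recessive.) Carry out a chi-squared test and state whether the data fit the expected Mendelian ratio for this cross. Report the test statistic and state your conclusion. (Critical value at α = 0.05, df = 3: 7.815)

17.103; not consistent

A dihybrid testcross with independent assortment gives a 1:1:1:1 ratio.
Expected counts for N = 1980 under a 1:1:1:1 ratio (total parts = 4):
  tall purple-flowered: 1980 × 1/4 = 495
  tall white-flowered: 1980 × 1/4 = 495
  dwarf purple-flowered: 1980 × 1/4 = 495
  dwarf white-flowered: 1980 × 1/4 = 495
χ² = Σ (O − E)² / E
  tall purple-flowered: (467 − 495)² / 495 = 1.5838
  tall white-flowered: (539 − 495)² / 495 = 3.9111
  dwarf purple-flowered: (540 − 495)² / 495 = 4.0909
  dwarf white-flowered: (434 − 495)² / 495 = 7.5172
χ² = 1.5838 + 3.9111 + 4.0909 + 7.5172 = 17.103
Degrees of freedom = 4 − 1 = 3; critical value at α = 0.05 is 7.815.
Since 17.103 > 7.815, we reject the null hypothesis — the data do not fit the 1:1:1:1 ratio.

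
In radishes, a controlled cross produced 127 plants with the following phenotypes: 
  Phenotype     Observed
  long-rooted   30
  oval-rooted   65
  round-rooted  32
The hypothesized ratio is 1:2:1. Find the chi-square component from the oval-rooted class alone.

0.035

Total ratio parts = 4. Expected numbers out of 127:
  long-rooted: 127 × 1/4 = 31.75
  oval-rooted: 127 × 2/4 = 63.5
  round-rooted: 127 × 1/4 = 31.75
Contribution of oval-rooted: (65 − 63.5)² / 63.5 = 0.0354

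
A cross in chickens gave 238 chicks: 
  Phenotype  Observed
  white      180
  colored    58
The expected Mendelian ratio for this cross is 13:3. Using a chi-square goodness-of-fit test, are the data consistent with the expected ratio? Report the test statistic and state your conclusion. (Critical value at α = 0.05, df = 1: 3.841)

4.934; not consistent

The 13:3 ratio has 16 parts, so with N = 238 the expected counts are:
  white: 238 × 13/16 = 193.375
  colored: 238 × 3/16 = 44.625
χ² = Σ (O − E)² / E
  white: (180 − 193.375)² / 193.375 = 0.9251
  colored: (58 − 44.625)² / 44.625 = 4.0088
χ² = 0.9251 + 4.0088 = 4.9339 ≈ 4.934
Degrees of freedom = 2 − 1 = 1; critical value at α = 0.05 is 3.841.
Since 4.934 > 3.841, we reject the null hypothesis — the data do not fit the 13:3 ratio.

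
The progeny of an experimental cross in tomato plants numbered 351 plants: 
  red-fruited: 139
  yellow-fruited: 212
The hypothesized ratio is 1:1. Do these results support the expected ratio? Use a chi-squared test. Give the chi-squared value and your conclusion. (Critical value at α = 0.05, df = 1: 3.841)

15.182; not consistent

Total ratio parts = 2. Expected numbers out of 351:
  red-fruited: 351 × 1/2 = 175.5
  yellow-fruited: 351 × 1/2 = 175.5
χ² = Σ (O − E)² / E
  red-fruited: (139 − 175.5)² / 175.5 = 7.5912
  yellow-fruited: (212 − 175.5)² / 175.5 = 7.5912
χ² = 7.5912 + 7.5912 = 15.1824 ≈ 15.182
Degrees of freedom = 2 − 1 = 1; critical value at α = 0.05 is 3.841.
Since 15.182 > 3.841, we reject the null hypothesis — the data do not fit the 1:1 ratio.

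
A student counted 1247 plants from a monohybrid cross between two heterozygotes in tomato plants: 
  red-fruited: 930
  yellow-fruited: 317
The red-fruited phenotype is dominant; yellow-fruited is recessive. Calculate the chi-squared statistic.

For a monohybrid cross between heterozygotes with complete dominance, the expected phenotypic ratio is 3:1.
Total ratio parts = 4. Expected numbers out of 1247:
  red-fruited: 1247 × 3/4 = 935.25
  yellow-fruited: 1247 × 1/4 = 311.75
χ² = Σ (O − E)² / E
  red-fruited: (930 − 935.25)² / 935.25 = 0.0295
  yellow-fruited: (317 − 311.75)² / 311.75 = 0.0884
χ² = 0.0295 + 0.0884 = 0.1179 ≈ 0.118

0.118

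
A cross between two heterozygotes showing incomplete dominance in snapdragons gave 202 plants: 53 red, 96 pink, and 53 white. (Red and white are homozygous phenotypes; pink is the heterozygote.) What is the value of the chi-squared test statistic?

With incomplete dominance, a heterozygote × heterozygote cross gives a 1:2:1 phenotypic ratio.
Total ratio parts = 4. Expected numbers out of 202:
  red: 202 × 1/4 = 50.5
  pink: 202 × 2/4 = 101
  white: 202 × 1/4 = 50.5
χ² = Σ (O − E)² / E
  red: (53 − 50.5)² / 50.5 = 0.1238
  pink: (96 − 101)² / 101 = 0.2475
  white: (53 − 50.5)² / 50.5 = 0.1238
χ² = 0.1238 + 0.2475 + 0.1238 = 0.4951 ≈ 0.495

0.495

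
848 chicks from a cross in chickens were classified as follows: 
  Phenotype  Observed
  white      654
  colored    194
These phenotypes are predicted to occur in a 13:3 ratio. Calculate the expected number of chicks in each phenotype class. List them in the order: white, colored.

Expected counts for N = 848 under a 13:3 ratio (total parts = 16):
  white: 848 × 13/16 = 689
  colored: 848 × 3/16 = 159

689, 159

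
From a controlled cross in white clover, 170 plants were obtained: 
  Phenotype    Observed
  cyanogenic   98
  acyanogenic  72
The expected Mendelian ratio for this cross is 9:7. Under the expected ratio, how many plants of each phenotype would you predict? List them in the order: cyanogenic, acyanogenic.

Total ratio parts = 16. Expected numbers out of 170:
  cyanogenic: 170 × 9/16 = 95.625
  acyanogenic: 170 × 7/16 = 74.375

95.625, 74.375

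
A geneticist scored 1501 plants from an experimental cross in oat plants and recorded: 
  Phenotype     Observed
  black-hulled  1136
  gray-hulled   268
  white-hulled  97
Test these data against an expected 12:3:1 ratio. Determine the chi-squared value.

0.843

Total ratio parts = 16. Expected numbers out of 1501:
  black-hulled: 1501 × 12/16 = 1125.75
  gray-hulled: 1501 × 3/16 = 281.4375
  white-hulled: 1501 × 1/16 = 93.8125
χ² = Σ (O − E)² / E
  black-hulled: (1136 − 1125.75)² / 1125.75 = 0.0933
  gray-hulled: (268 − 281.4375)² / 281.4375 = 0.6416
  white-hulled: (97 − 93.8125)² / 93.8125 = 0.1083
χ² = 0.0933 + 0.6416 + 0.1083 = 0.8432 ≈ 0.843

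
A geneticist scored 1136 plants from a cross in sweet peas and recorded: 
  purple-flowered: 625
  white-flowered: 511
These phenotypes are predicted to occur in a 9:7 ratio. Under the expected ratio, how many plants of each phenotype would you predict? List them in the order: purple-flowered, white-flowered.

639, 497

Expected counts for N = 1136 under a 9:7 ratio (total parts = 16):
  purple-flowered: 1136 × 9/16 = 639
  white-flowered: 1136 × 7/16 = 497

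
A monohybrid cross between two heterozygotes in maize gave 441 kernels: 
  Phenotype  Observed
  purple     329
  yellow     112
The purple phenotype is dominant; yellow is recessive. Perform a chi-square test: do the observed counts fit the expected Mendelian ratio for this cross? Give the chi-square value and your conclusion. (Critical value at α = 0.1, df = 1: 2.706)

0.037; consistent

For a monohybrid cross between heterozygotes with complete dominance, the expected phenotypic ratio is 3:1.
Under the 3:1 hypothesis (Σ ratio = 4, N = 441):
  purple: 441 × 3/4 = 330.75
  yellow: 441 × 1/4 = 110.25
χ² = Σ (O − E)² / E
  purple: (329 − 330.75)² / 330.75 = 0.0093
  yellow: (112 − 110.25)² / 110.25 = 0.0278
χ² = 0.0093 + 0.0278 = 0.0371 ≈ 0.037
Degrees of freedom = 2 − 1 = 1; critical value at α = 0.1 is 2.706.
Since 0.037 < 2.706, we fail to reject the null hypothesis — the data are consistent with the 3:1 ratio.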